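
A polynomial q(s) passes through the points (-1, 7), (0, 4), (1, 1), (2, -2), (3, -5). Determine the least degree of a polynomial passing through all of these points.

Forward differences of the values at s = -1, 0, 1, 2, 3:
  q  : 7  4  1  -2  -5
  Δ  : -3  -3  -3  -3
  Δ^2: 0  0  0
  Δ^3: 0  0
  Δ^4: 0
The first differences are constant (-3) and nonzero, while all higher differences vanish, so the minimal degree is 1.

1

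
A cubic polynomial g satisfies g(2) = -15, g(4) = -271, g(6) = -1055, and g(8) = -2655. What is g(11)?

Using the Lagrange interpolation formula with nodes 2, 4, 6, 8:
  L_0(u) = (u - 4)(u - 6)(u - 8) / -48
  L_1(u) = (u - 2)(u - 6)(u - 8) / 16
  L_2(u) = (u - 2)(u - 4)(u - 8) / -16
  L_3(u) = (u - 2)(u - 4)(u - 6) / 48
Then g(u) = -15·L_0(u) - 271·L_1(u) - 1055·L_2(u) - 2655·L_3(u).
Expanding and collecting terms gives g(u) = -6u³ + 6u² + 4u + 1.
Evaluating at u = 11: g(11) = -7215.

-7215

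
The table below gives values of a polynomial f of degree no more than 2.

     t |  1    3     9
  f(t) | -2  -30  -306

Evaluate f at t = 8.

Write f(t) = at^2 + bt + c. Substituting each data point gives a linear system:
  a + b + c = -2
  9a + 3b + c = -30
  81a + 9b + c = -306
Solving the system yields a = -4, b = 2, c = 0.
So f(t) = -4t^2 + 2t.
Then f(8) = -240.

-240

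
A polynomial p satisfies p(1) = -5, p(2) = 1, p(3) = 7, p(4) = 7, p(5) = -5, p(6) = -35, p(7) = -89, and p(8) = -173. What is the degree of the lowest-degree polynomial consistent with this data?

3

Forward differences of the values at s = 1, 2, 3, 4, 5, 6, 7, 8:
  p  : -5  1  7  7  -5  -35  -89  -173
  Δ  : 6  6  0  -12  -30  -54  -84
  Δ^2: 0  -6  -12  -18  -24  -30
  Δ^3: -6  -6  -6  -6  -6
  Δ^4: 0  0  0  0
  Δ^5: 0  0  0
  Δ^6: 0  0
  Δ^7: 0
The third differences are constant (-6) and nonzero, while all higher differences vanish, so the minimal degree is 3.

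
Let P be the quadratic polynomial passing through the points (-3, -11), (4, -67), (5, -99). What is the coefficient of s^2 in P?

-3

Write P(s) = as^2 + bs + c. Substituting each data point gives a linear system:
  9a - 3b + c = -11
  16a + 4b + c = -67
  25a + 5b + c = -99
Solving the system yields a = -3, b = -5, c = 1.
So P(s) = -3s^2 - 5s + 1.
The leading coefficient is -3.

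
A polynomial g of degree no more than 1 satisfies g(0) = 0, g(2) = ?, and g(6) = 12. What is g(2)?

4

The 2 known points determine the degree-1 polynomial uniquely.
Write g(s) = as + b. Substituting each data point gives a linear system:
  b = 0
  6a + b = 12
Solving the system yields a = 2, b = 0.
So g(s) = 2s.
Then g(2) = 4.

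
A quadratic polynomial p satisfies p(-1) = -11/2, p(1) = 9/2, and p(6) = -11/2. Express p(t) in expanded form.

Write p(t) = at^2 + bt + c. Substituting each data point gives a linear system:
  a - b + c = -11/2
  a + b + c = 9/2
  36a + 6b + c = -11/2
Solving the system yields a = -1, b = 5, c = 1/2.
So p(t) = -t² + 5t + 1/2.
Check: p(-1) = -11/2. ✓

p(t) = -t^2 + 5t + 1/2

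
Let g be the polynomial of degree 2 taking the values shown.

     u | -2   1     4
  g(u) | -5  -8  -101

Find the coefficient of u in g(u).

Write g(u) = au^2 + bu + c. Substituting each data point gives a linear system:
  4a - 2b + c = -5
  a + b + c = -8
  16a + 4b + c = -101
Solving the system yields a = -5, b = -6, c = 3.
So g(u) = -5u² - 6u + 3.
The coefficient of u is -6.

-6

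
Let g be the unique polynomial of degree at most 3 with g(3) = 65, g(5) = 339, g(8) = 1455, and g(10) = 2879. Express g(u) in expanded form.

Write g(u) = au^3 + bu^2 + cu + d. Substituting each data point gives a linear system:
  27a + 9b + 3c + d = 65
  125a + 25b + 5c + d = 339
  512a + 64b + 8c + d = 1455
  1000a + 100b + 10c + d = 2879
Solving the system yields a = 3, b = -1, c = -2, d = -1.
So g(u) = 3u³ - u² - 2u - 1.
Check: g(8) = 1455. ✓

g(u) = 3u^3 - u^2 - 2u - 1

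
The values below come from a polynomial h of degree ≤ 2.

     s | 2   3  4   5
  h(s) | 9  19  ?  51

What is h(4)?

33

On equispaced nodes a degree-2 polynomial has vanishing third forward difference, so
  - h(2) + 3·h(3) - 3·h(4) + h(5) = 0.
Substituting the known values and solving for h(4):
  -3·h(4) = -99
  h(4) = 33.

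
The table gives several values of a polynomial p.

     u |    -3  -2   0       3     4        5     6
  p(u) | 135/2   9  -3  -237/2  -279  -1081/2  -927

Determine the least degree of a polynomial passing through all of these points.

3

Divided differences on the nodes -3, -2, 0, 3, 4, 5, 6:
  order 0: 135/2  9  -3  -237/2  -279  -1081/2  -927
  order 1: -117/2  -6  -77/2  -321/2  -523/2  -773/2
  order 2: 35/2  -13/2  -61/2  -101/2  -125/2
  order 3: -4  -4  -4  -4
  order 4: 0  0  0
  order 5: 0  0
  order 6: 0
The order-3 divided differences are all -4 (nonzero) and every higher order vanishes, so the data lies on a polynomial of degree exactly 3.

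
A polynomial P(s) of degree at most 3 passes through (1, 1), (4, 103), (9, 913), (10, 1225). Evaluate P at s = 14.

Write P(s) = as^3 + bs^2 + cs + d. Substituting each data point gives a linear system:
  a + b + c + d = 1
  64a + 16b + 4c + d = 103
  729a + 81b + 9c + d = 913
  1000a + 100b + 10c + d = 1225
Solving the system yields a = 1, b = 2, c = 3, d = -5.
So P(s) = s^3 + 2s^2 + 3s - 5.
Then P(14) = 3173.

3173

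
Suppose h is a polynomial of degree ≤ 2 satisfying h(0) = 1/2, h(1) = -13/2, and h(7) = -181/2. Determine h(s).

Using the Lagrange interpolation formula with nodes 0, 1, 7:
  L_0(s) = (s - 1)(s - 7) / 7
  L_1(s) = s(s - 7) / -6
  L_2(s) = s(s - 1) / 42
Then h(s) = 1/2·L_0(s) - 13/2·L_1(s) - 181/2·L_2(s).
Expanding and collecting terms gives h(s) = -s^2 - 6s + 1/2.
Check: h(1) = -13/2. ✓

h(s) = -s^2 - 6s + 1/2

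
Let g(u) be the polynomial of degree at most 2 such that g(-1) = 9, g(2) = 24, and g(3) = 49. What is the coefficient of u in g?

Write g(u) = au^2 + bu + c. Substituting each data point gives a linear system:
  a - b + c = 9
  4a + 2b + c = 24
  9a + 3b + c = 49
Solving the system yields a = 5, b = 0, c = 4.
So g(u) = 5u^2 + 4.
The coefficient of u is 0.

0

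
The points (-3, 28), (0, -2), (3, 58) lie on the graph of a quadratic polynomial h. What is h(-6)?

148

Write h(s) = as^2 + bs + c. Substituting each data point gives a linear system:
  9a - 3b + c = 28
  c = -2
  9a + 3b + c = 58
Solving the system yields a = 5, b = 5, c = -2.
So h(s) = 5s² + 5s - 2.
Then h(-6) = 148.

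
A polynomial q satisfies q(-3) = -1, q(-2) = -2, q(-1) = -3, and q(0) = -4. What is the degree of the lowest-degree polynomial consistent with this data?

1

Forward differences of the values at u = -3, -2, -1, 0:
  q  : -1  -2  -3  -4
  Δ  : -1  -1  -1
  Δ^2: 0  0
  Δ^3: 0
The first differences are constant (-1) and nonzero, while all higher differences vanish, so the minimal degree is 1.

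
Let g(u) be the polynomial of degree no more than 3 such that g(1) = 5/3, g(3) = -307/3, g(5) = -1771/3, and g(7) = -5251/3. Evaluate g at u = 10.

-16141/3

Using the Lagrange interpolation formula with nodes 1, 3, 5, 7:
  L_0(u) = (u - 3)(u - 5)(u - 7) / -48
  L_1(u) = (u - 1)(u - 5)(u - 7) / 16
  L_2(u) = (u - 1)(u - 3)(u - 7) / -16
  L_3(u) = (u - 1)(u - 3)(u - 5) / 48
Then g(u) = 5/3·L_0(u) - 307/3·L_1(u) - 1771/3·L_2(u) - 5251/3·L_3(u).
Expanding and collecting terms gives g(u) = -6u^3 + 6u^2 + 2u - 1/3.
Evaluating at u = 10: g(10) = -16141/3.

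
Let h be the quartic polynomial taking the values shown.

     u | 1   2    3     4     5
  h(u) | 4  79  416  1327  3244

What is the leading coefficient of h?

5

Write h(u) = au^4 + bu^3 + cu^2 + du + e. Substituting each data point gives a linear system:
  a + b + c + d + e = 4
  16a + 8b + 4c + 2d + e = 79
  81a + 27b + 9c + 3d + e = 416
  256a + 64b + 16c + 4d + e = 1327
  625a + 125b + 25c + 5d + e = 3244
Solving the system yields a = 5, b = 2, c = -6, d = 4, e = -1.
So h(u) = 5u⁴ + 2u³ - 6u² + 4u - 1.
The leading coefficient is 5.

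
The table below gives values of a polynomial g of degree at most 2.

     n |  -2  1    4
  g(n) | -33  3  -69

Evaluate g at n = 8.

-333

Write g(n) = an^2 + bn + c. Substituting each data point gives a linear system:
  4a - 2b + c = -33
  a + b + c = 3
  16a + 4b + c = -69
Solving the system yields a = -6, b = 6, c = 3.
So g(n) = -6n^2 + 6n + 3.
Then g(8) = -333.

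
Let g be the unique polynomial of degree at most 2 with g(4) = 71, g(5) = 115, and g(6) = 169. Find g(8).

307

Using the Lagrange interpolation formula with nodes 4, 5, 6:
  L_0(n) = (n - 5)(n - 6) / 2
  L_1(n) = (n - 4)(n - 6) / -1
  L_2(n) = (n - 4)(n - 5) / 2
Then g(n) = 71·L_0(n) + 115·L_1(n) + 169·L_2(n).
Expanding and collecting terms gives g(n) = 5n² - n - 5.
Evaluating at n = 8: g(8) = 307.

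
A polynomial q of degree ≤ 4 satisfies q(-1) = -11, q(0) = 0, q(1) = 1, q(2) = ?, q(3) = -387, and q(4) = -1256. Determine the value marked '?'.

-68

On equispaced nodes a degree-4 polynomial has vanishing fifth forward difference, so
  - q(-1) + 5·q(0) - 10·q(1) + 10·q(2) - 5·q(3) + q(4) = 0.
Substituting the known values and solving for q(2):
  10·q(2) = -680
  q(2) = -68.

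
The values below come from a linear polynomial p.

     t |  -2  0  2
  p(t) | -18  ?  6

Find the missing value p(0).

The 2 known points determine the degree-1 polynomial uniquely.
Write p(t) = at + b. Substituting each data point gives a linear system:
  -2a + b = -18
  2a + b = 6
Solving the system yields a = 6, b = -6.
So p(t) = 6t - 6.
Then p(0) = -6.

-6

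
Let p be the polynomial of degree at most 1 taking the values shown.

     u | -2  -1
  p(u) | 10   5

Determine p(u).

p(u) = -5u

Write p(u) = au + b. Substituting each data point gives a linear system:
  -2a + b = 10
  -a + b = 5
Solving the system yields a = -5, b = 0.
So p(u) = -5u.
Check: p(-1) = 5. ✓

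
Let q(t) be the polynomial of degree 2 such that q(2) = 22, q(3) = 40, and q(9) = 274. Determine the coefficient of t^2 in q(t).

3

Write q(t) = at^2 + bt + c. Substituting each data point gives a linear system:
  4a + 2b + c = 22
  9a + 3b + c = 40
  81a + 9b + c = 274
Solving the system yields a = 3, b = 3, c = 4.
So q(t) = 3t² + 3t + 4.
The leading coefficient is 3.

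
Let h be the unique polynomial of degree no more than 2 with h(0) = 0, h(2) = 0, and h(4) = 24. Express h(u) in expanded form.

h(u) = 3u^2 - 6u

Write h(u) = au^2 + bu + c. Substituting each data point gives a linear system:
  c = 0
  4a + 2b + c = 0
  16a + 4b + c = 24
Solving the system yields a = 3, b = -6, c = 0.
So h(u) = 3u^2 - 6u.
Check: h(2) = 0. ✓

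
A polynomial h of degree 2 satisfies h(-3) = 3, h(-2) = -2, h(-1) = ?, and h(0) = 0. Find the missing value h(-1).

The 3 known points determine the degree-2 polynomial uniquely.
Write h(t) = at^2 + bt + c. Substituting each data point gives a linear system:
  9a - 3b + c = 3
  4a - 2b + c = -2
  c = 0
Solving the system yields a = 2, b = 5, c = 0.
So h(t) = 2t^2 + 5t.
Then h(-1) = -3.

-3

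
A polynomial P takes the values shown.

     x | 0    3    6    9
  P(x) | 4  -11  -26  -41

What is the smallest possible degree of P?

Forward differences of the values at x = 0, 3, 6, 9:
  P  : 4  -11  -26  -41
  Δ  : -15  -15  -15
  Δ^2: 0  0
  Δ^3: 0
The first differences are constant (-15) and nonzero, while all higher differences vanish, so the minimal degree is 1.

1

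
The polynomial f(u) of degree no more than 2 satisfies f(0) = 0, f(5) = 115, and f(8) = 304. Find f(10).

Write f(u) = au^2 + bu + c. Substituting each data point gives a linear system:
  c = 0
  25a + 5b + c = 115
  64a + 8b + c = 304
Solving the system yields a = 5, b = -2, c = 0.
So f(u) = 5u² - 2u.
Then f(10) = 480.

480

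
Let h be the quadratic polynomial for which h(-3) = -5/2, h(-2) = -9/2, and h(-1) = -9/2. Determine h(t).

Write h(t) = at^2 + bt + c. Substituting each data point gives a linear system:
  9a - 3b + c = -5/2
  4a - 2b + c = -9/2
  a - b + c = -9/2
Solving the system yields a = 1, b = 3, c = -5/2.
So h(t) = t^2 + 3t - 5/2.
Check: h(-1) = -9/2. ✓

h(t) = t^2 + 3t - 5/2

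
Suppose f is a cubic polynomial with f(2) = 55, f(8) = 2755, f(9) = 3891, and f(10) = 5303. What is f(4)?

Using the Lagrange interpolation formula with nodes 2, 8, 9, 10:
  L_0(n) = (n - 8)(n - 9)(n - 10) / -336
  L_1(n) = (n - 2)(n - 9)(n - 10) / 12
  L_2(n) = (n - 2)(n - 8)(n - 10) / -7
  L_3(n) = (n - 2)(n - 8)(n - 9) / 16
Then f(n) = 55·L_0(n) + 2755·L_1(n) + 3891·L_2(n) + 5303·L_3(n).
Expanding and collecting terms gives f(n) = 5n^3 + 3n^2 + 3.
Evaluating at n = 4: f(4) = 371.

371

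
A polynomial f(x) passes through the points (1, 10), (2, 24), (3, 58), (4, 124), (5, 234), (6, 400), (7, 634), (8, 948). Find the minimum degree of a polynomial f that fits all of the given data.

3

Forward differences of the values at x = 1, 2, 3, 4, 5, 6, 7, 8:
  f  : 10  24  58  124  234  400  634  948
  Δ  : 14  34  66  110  166  234  314
  Δ^2: 20  32  44  56  68  80
  Δ^3: 12  12  12  12  12
  Δ^4: 0  0  0  0
  Δ^5: 0  0  0
  Δ^6: 0  0
  Δ^7: 0
The third differences are constant (12) and nonzero, while all higher differences vanish, so the minimal degree is 3.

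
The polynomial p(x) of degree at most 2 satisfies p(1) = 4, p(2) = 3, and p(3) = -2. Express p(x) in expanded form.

Write p(x) = ax^2 + bx + c. Substituting each data point gives a linear system:
  a + b + c = 4
  4a + 2b + c = 3
  9a + 3b + c = -2
Solving the system yields a = -2, b = 5, c = 1.
So p(x) = -2x^2 + 5x + 1.
Check: p(3) = -2. ✓

p(x) = -2x^2 + 5x + 1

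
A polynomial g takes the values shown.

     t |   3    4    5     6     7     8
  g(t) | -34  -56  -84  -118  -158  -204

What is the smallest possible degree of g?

2

Forward differences of the values at t = 3, 4, 5, 6, 7, 8:
  g  : -34  -56  -84  -118  -158  -204
  Δ  : -22  -28  -34  -40  -46
  Δ^2: -6  -6  -6  -6
  Δ^3: 0  0  0
  Δ^4: 0  0
  Δ^5: 0
The second differences are constant (-6) and nonzero, while all higher differences vanish, so the minimal degree is 2.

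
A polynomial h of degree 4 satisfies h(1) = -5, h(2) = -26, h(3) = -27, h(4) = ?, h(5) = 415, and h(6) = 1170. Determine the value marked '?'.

The 5 known points determine the degree-4 polynomial uniquely.
Write h(t) = at^4 + bt^3 + ct^2 + dt + e. Substituting each data point gives a linear system:
  a + b + c + d + e = -5
  16a + 8b + 4c + 2d + e = -26
  81a + 27b + 9c + 3d + e = -27
  625a + 125b + 25c + 5d + e = 415
  1296a + 216b + 36c + 6d + e = 1170
Solving the system yields a = 2, b = -6, c = -4, d = 3, e = 0.
So h(t) = 2t⁴ - 6t³ - 4t² + 3t.
Then h(4) = 76.

76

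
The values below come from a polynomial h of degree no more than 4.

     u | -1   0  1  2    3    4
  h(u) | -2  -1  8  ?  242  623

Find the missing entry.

67

On equispaced nodes a degree-4 polynomial has vanishing fifth forward difference, so
  - h(-1) + 5·h(0) - 10·h(1) + 10·h(2) - 5·h(3) + h(4) = 0.
Substituting the known values and solving for h(2):
  10·h(2) = 670
  h(2) = 67.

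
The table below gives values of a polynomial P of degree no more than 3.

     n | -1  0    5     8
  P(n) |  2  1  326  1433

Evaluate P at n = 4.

Write P(n) = an^3 + bn^2 + cn + d. Substituting each data point gives a linear system:
  -a + b - c + d = 2
  d = 1
  125a + 25b + 5c + d = 326
  512a + 64b + 8c + d = 1433
Solving the system yields a = 3, b = -1, c = -5, d = 1.
So P(n) = 3n^3 - n^2 - 5n + 1.
Then P(4) = 157.

157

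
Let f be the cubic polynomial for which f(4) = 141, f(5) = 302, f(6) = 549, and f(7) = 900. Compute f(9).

1986

Using the Lagrange interpolation formula with nodes 4, 5, 6, 7:
  L_0(t) = (t - 5)(t - 6)(t - 7) / -6
  L_1(t) = (t - 4)(t - 6)(t - 7) / 2
  L_2(t) = (t - 4)(t - 5)(t - 7) / -2
  L_3(t) = (t - 4)(t - 5)(t - 6) / 6
Then f(t) = 141·L_0(t) + 302·L_1(t) + 549·L_2(t) + 900·L_3(t).
Expanding and collecting terms gives f(t) = 3t^3 - 2t^2 - 4t - 3.
Evaluating at t = 9: f(9) = 1986.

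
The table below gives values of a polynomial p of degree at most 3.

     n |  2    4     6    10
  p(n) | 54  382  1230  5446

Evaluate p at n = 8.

2838

Using the Lagrange interpolation formula with nodes 2, 4, 6, 10:
  L_0(n) = (n - 4)(n - 6)(n - 10) / -64
  L_1(n) = (n - 2)(n - 6)(n - 10) / 24
  L_2(n) = (n - 2)(n - 4)(n - 10) / -32
  L_3(n) = (n - 2)(n - 4)(n - 6) / 192
Then p(n) = 54·L_0(n) + 382·L_1(n) + 1230·L_2(n) + 5446·L_3(n).
Expanding and collecting terms gives p(n) = 5n³ + 5n² - 6n + 6.
Evaluating at n = 8: p(8) = 2838.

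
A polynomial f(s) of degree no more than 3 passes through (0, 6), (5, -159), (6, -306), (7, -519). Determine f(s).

Write f(s) = as^3 + bs^2 + cs + d. Substituting each data point gives a linear system:
  d = 6
  125a + 25b + 5c + d = -159
  216a + 36b + 6c + d = -306
  343a + 49b + 7c + d = -519
Solving the system yields a = -2, b = 3, c = 2, d = 6.
So f(s) = -2s^3 + 3s^2 + 2s + 6.
Check: f(7) = -519. ✓

f(s) = -2s^3 + 3s^2 + 2s + 6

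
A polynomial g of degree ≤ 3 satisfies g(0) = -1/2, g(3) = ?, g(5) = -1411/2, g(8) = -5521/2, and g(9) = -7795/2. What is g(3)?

-331/2

The 4 known points determine the degree-3 polynomial uniquely.
Write g(s) = as^3 + bs^2 + cs + d. Substituting each data point gives a linear system:
  d = -1/2
  125a + 25b + 5c + d = -1411/2
  512a + 64b + 8c + d = -5521/2
  729a + 81b + 9c + d = -7795/2
Solving the system yields a = -5, b = -3, c = -1, d = -1/2.
So g(s) = -5s³ - 3s² - s - 1/2.
Then g(3) = -331/2.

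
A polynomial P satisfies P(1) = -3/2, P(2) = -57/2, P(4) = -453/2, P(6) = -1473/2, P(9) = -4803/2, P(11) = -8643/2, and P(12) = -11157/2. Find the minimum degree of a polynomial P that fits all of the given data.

Divided differences on the nodes 1, 2, 4, 6, 9, 11, 12:
  order 0: -3/2  -57/2  -453/2  -1473/2  -4803/2  -8643/2  -11157/2
  order 1: -27  -99  -255  -555  -960  -1257
  order 2: -24  -39  -60  -81  -99
  order 3: -3  -3  -3  -3
  order 4: 0  0  0
  order 5: 0  0
  order 6: 0
The order-3 divided differences are all -3 (nonzero) and every higher order vanishes, so the data lies on a polynomial of degree exactly 3.

3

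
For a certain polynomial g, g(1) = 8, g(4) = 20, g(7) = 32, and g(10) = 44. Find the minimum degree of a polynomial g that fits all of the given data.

1

Forward differences of the values at x = 1, 4, 7, 10:
  g  : 8  20  32  44
  Δ  : 12  12  12
  Δ^2: 0  0
  Δ^3: 0
The first differences are constant (12) and nonzero, while all higher differences vanish, so the minimal degree is 1.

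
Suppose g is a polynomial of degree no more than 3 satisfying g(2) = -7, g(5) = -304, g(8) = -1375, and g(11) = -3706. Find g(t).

g(t) = -3t^3 + 2t^2 + 4t + 1

Write g(t) = at^3 + bt^2 + ct + d. Substituting each data point gives a linear system:
  8a + 4b + 2c + d = -7
  125a + 25b + 5c + d = -304
  512a + 64b + 8c + d = -1375
  1331a + 121b + 11c + d = -3706
Solving the system yields a = -3, b = 2, c = 4, d = 1.
So g(t) = -3t^3 + 2t^2 + 4t + 1.
Check: g(11) = -3706. ✓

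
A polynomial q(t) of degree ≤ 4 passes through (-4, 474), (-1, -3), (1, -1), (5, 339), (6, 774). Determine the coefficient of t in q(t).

4

Write q(t) = at^4 + bt^3 + ct^2 + dt + e. Substituting each data point gives a linear system:
  256a - 64b + 16c - 4d + e = 474
  a - b + c - d + e = -3
  a + b + c + d + e = -1
  625a + 125b + 25c + 5d + e = 339
  1296a + 216b + 36c + 6d + e = 774
Solving the system yields a = 1, b = -3, c = 3, d = 4, e = -6.
So q(t) = t^4 - 3t^3 + 3t^2 + 4t - 6.
The coefficient of t is 4.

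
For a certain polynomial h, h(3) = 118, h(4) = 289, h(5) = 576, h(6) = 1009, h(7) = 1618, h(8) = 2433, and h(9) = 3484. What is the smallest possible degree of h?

3

Forward differences of the values at x = 3, 4, 5, 6, 7, 8, 9:
  h  : 118  289  576  1009  1618  2433  3484
  Δ  : 171  287  433  609  815  1051
  Δ^2: 116  146  176  206  236
  Δ^3: 30  30  30  30
  Δ^4: 0  0  0
  Δ^5: 0  0
  Δ^6: 0
The third differences are constant (30) and nonzero, while all higher differences vanish, so the minimal degree is 3.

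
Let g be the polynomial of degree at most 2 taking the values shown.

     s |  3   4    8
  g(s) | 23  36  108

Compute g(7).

Using the Lagrange interpolation formula with nodes 3, 4, 8:
  L_0(s) = (s - 4)(s - 8) / 5
  L_1(s) = (s - 3)(s - 8) / -4
  L_2(s) = (s - 3)(s - 4) / 20
Then g(s) = 23·L_0(s) + 36·L_1(s) + 108·L_2(s).
Expanding and collecting terms gives g(s) = s^2 + 6s - 4.
Evaluating at s = 7: g(7) = 87.

87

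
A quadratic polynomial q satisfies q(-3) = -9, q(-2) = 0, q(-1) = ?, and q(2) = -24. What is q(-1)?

The 3 known points determine the degree-2 polynomial uniquely.
Write q(n) = an^2 + bn + c. Substituting each data point gives a linear system:
  9a - 3b + c = -9
  4a - 2b + c = 0
  4a + 2b + c = -24
Solving the system yields a = -3, b = -6, c = 0.
So q(n) = -3n² - 6n.
Then q(-1) = 3.

3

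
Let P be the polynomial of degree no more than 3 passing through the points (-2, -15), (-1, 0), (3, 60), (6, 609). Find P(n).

Using the Lagrange interpolation formula with nodes -2, -1, 3, 6:
  L_0(n) = (n + 1)(n - 3)(n - 6) / -40
  L_1(n) = (n + 2)(n - 3)(n - 6) / 28
  L_2(n) = (n + 2)(n + 1)(n - 6) / -60
  L_3(n) = (n + 2)(n + 1)(n - 3) / 168
Then P(n) = -15·L_0(n) + 0·L_1(n) + 60·L_2(n) + 609·L_3(n).
Expanding and collecting terms gives P(n) = 3n^3 - 6n - 3.
Check: P(6) = 609. ✓

P(n) = 3n^3 - 6n - 3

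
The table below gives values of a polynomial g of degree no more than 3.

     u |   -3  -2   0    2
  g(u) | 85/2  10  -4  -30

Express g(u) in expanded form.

g(u) = -2u^3 - (3/2)u^2 - 2u - 4

Using the Lagrange interpolation formula with nodes -3, -2, 0, 2:
  L_0(u) = (u + 2)u(u - 2) / -15
  L_1(u) = (u + 3)u(u - 2) / 8
  L_2(u) = (u + 3)(u + 2)(u - 2) / -12
  L_3(u) = (u + 3)(u + 2)u / 40
Then g(u) = 85/2·L_0(u) + 10·L_1(u) - 4·L_2(u) - 30·L_3(u).
Expanding and collecting terms gives g(u) = -2u^3 - (3/2)u^2 - 2u - 4.
Check: g(-3) = 85/2. ✓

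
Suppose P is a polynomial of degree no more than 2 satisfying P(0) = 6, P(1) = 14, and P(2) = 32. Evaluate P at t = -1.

8

Write P(t) = at^2 + bt + c. Substituting each data point gives a linear system:
  c = 6
  a + b + c = 14
  4a + 2b + c = 32
Solving the system yields a = 5, b = 3, c = 6.
So P(t) = 5t^2 + 3t + 6.
Then P(-1) = 8.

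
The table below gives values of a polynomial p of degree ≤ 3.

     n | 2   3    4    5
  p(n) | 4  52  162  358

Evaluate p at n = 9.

Using the Lagrange interpolation formula with nodes 2, 3, 4, 5:
  L_0(n) = (n - 3)(n - 4)(n - 5) / -6
  L_1(n) = (n - 2)(n - 4)(n - 5) / 2
  L_2(n) = (n - 2)(n - 3)(n - 5) / -2
  L_3(n) = (n - 2)(n - 3)(n - 4) / 6
Then p(n) = 4·L_0(n) + 52·L_1(n) + 162·L_2(n) + 358·L_3(n).
Expanding and collecting terms gives p(n) = 4n^3 - 5n^2 - 3n - 2.
Evaluating at n = 9: p(9) = 2482.

2482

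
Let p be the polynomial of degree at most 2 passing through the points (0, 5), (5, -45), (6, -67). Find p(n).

Write p(n) = an^2 + bn + c. Substituting each data point gives a linear system:
  c = 5
  25a + 5b + c = -45
  36a + 6b + c = -67
Solving the system yields a = -2, b = 0, c = 5.
So p(n) = -2n^2 + 5.
Check: p(6) = -67. ✓

p(n) = -2n^2 + 5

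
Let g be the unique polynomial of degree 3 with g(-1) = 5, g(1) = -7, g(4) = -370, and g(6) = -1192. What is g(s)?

Using the Lagrange interpolation formula with nodes -1, 1, 4, 6:
  L_0(s) = (s - 1)(s - 4)(s - 6) / -70
  L_1(s) = (s + 1)(s - 4)(s - 6) / 30
  L_2(s) = (s + 1)(s - 1)(s - 6) / -30
  L_3(s) = (s + 1)(s - 1)(s - 4) / 70
Then g(s) = 5·L_0(s) - 7·L_1(s) - 370·L_2(s) - 1192·L_3(s).
Expanding and collecting terms gives g(s) = -5s³ - 3s² - s + 2.
Check: g(4) = -370. ✓

g(s) = -5s^3 - 3s^2 - s + 2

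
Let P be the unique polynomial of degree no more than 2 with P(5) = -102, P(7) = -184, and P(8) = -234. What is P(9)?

Write P(s) = as^2 + bs + c. Substituting each data point gives a linear system:
  25a + 5b + c = -102
  49a + 7b + c = -184
  64a + 8b + c = -234
Solving the system yields a = -3, b = -5, c = -2.
So P(s) = -3s^2 - 5s - 2.
Then P(9) = -290.

-290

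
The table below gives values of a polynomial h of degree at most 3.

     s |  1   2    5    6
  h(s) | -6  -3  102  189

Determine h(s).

Write h(s) = as^3 + bs^2 + cs + d. Substituting each data point gives a linear system:
  a + b + c + d = -6
  8a + 4b + 2c + d = -3
  125a + 25b + 5c + d = 102
  216a + 36b + 6c + d = 189
Solving the system yields a = 1, b = 0, c = -4, d = -3.
So h(s) = s³ - 4s - 3.
Check: h(1) = -6. ✓

h(s) = s^3 - 4s - 3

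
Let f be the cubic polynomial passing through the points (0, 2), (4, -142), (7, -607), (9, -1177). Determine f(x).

Write f(x) = ax^3 + bx^2 + cx + d. Substituting each data point gives a linear system:
  d = 2
  64a + 16b + 4c + d = -142
  343a + 49b + 7c + d = -607
  729a + 81b + 9c + d = -1177
Solving the system yields a = -1, b = -6, c = 4, d = 2.
So f(x) = -x³ - 6x² + 4x + 2.
Check: f(0) = 2. ✓

f(x) = -x^3 - 6x^2 + 4x + 2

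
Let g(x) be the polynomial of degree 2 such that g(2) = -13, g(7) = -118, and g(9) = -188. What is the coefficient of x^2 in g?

Write g(x) = ax^2 + bx + c. Substituting each data point gives a linear system:
  4a + 2b + c = -13
  49a + 7b + c = -118
  81a + 9b + c = -188
Solving the system yields a = -2, b = -3, c = 1.
So g(x) = -2x² - 3x + 1.
The leading coefficient is -2.

-2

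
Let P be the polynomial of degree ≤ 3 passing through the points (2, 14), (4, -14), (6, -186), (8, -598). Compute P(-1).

-4

Write P(t) = at^3 + bt^2 + ct + d. Substituting each data point gives a linear system:
  8a + 4b + 2c + d = 14
  64a + 16b + 4c + d = -14
  216a + 36b + 6c + d = -186
  512a + 64b + 8c + d = -598
Solving the system yields a = -2, b = 6, c = 6, d = -6.
So P(t) = -2t^3 + 6t^2 + 6t - 6.
Then P(-1) = -4.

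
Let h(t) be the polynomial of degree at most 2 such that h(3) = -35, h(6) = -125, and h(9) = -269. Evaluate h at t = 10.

-329

Write h(t) = at^2 + bt + c. Substituting each data point gives a linear system:
  9a + 3b + c = -35
  36a + 6b + c = -125
  81a + 9b + c = -269
Solving the system yields a = -3, b = -3, c = 1.
So h(t) = -3t^2 - 3t + 1.
Then h(10) = -329.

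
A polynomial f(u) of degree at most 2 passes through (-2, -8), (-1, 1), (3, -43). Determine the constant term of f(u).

2

Write f(u) = au^2 + bu + c. Substituting each data point gives a linear system:
  4a - 2b + c = -8
  a - b + c = 1
  9a + 3b + c = -43
Solving the system yields a = -4, b = -3, c = 2.
So f(u) = -4u^2 - 3u + 2.
The constant term is 2.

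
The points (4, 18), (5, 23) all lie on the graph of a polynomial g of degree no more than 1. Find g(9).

43

Using the Lagrange interpolation formula with nodes 4, 5:
  L_0(t) = (t - 5) / -1
  L_1(t) = (t - 4) / 1
Then g(t) = 18·L_0(t) + 23·L_1(t).
Expanding and collecting terms gives g(t) = 5t - 2.
Evaluating at t = 9: g(9) = 43.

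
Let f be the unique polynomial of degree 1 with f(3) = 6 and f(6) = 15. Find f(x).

Write f(x) = ax + b. Substituting each data point gives a linear system:
  3a + b = 6
  6a + b = 15
Solving the system yields a = 3, b = -3.
So f(x) = 3x - 3.
Check: f(6) = 15. ✓

f(x) = 3x - 3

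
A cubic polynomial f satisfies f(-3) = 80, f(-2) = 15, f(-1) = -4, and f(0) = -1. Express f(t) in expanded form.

f(t) = -4t^3 - t^2 + 6t - 1

Using the Lagrange interpolation formula with nodes -3, -2, -1, 0:
  L_0(t) = (t + 2)(t + 1)t / -6
  L_1(t) = (t + 3)(t + 1)t / 2
  L_2(t) = (t + 3)(t + 2)t / -2
  L_3(t) = (t + 3)(t + 2)(t + 1) / 6
Then f(t) = 80·L_0(t) + 15·L_1(t) - 4·L_2(t) - 1·L_3(t).
Expanding and collecting terms gives f(t) = -4t^3 - t^2 + 6t - 1.
Check: f(-1) = -4. ✓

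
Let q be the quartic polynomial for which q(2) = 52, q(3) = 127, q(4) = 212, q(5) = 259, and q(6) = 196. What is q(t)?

q(t) = -t^4 + 6t^3 + 6t^2 - 4t + 4

Write q(t) = at^4 + bt^3 + ct^2 + dt + e. Substituting each data point gives a linear system:
  16a + 8b + 4c + 2d + e = 52
  81a + 27b + 9c + 3d + e = 127
  256a + 64b + 16c + 4d + e = 212
  625a + 125b + 25c + 5d + e = 259
  1296a + 216b + 36c + 6d + e = 196
Solving the system yields a = -1, b = 6, c = 6, d = -4, e = 4.
So q(t) = -t^4 + 6t^3 + 6t^2 - 4t + 4.
Check: q(2) = 52. ✓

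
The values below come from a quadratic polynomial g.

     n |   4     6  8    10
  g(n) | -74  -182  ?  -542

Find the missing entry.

-338

On equispaced nodes a degree-2 polynomial has vanishing third forward difference, so
  - g(4) + 3·g(6) - 3·g(8) + g(10) = 0.
Substituting the known values and solving for g(8):
  -3·g(8) = 1014
  g(8) = -338.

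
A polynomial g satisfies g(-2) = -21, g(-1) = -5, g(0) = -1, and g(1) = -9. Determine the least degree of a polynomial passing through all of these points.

2

Forward differences of the values at s = -2, -1, 0, 1:
  g  : -21  -5  -1  -9
  Δ  : 16  4  -8
  Δ^2: -12  -12
  Δ^3: 0
The second differences are constant (-12) and nonzero, while all higher differences vanish, so the minimal degree is 2.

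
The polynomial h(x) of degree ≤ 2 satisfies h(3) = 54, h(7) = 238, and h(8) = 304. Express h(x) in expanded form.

Write h(x) = ax^2 + bx + c. Substituting each data point gives a linear system:
  9a + 3b + c = 54
  49a + 7b + c = 238
  64a + 8b + c = 304
Solving the system yields a = 4, b = 6, c = 0.
So h(x) = 4x^2 + 6x.
Check: h(8) = 304. ✓

h(x) = 4x^2 + 6x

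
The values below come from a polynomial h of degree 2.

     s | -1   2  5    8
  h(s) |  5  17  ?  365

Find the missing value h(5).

137

The 3 known points determine the degree-2 polynomial uniquely.
Write h(s) = as^2 + bs + c. Substituting each data point gives a linear system:
  a - b + c = 5
  4a + 2b + c = 17
  64a + 8b + c = 365
Solving the system yields a = 6, b = -2, c = -3.
So h(s) = 6s^2 - 2s - 3.
Then h(5) = 137.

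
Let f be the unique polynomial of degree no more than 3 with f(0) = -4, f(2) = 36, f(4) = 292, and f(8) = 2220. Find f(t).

f(t) = 4t^3 + 3t^2 - 2t - 4

Using the Lagrange interpolation formula with nodes 0, 2, 4, 8:
  L_0(t) = (t - 2)(t - 4)(t - 8) / -64
  L_1(t) = t(t - 4)(t - 8) / 24
  L_2(t) = t(t - 2)(t - 8) / -32
  L_3(t) = t(t - 2)(t - 4) / 192
Then f(t) = -4·L_0(t) + 36·L_1(t) + 292·L_2(t) + 2220·L_3(t).
Expanding and collecting terms gives f(t) = 4t^3 + 3t^2 - 2t - 4.
Check: f(0) = -4. ✓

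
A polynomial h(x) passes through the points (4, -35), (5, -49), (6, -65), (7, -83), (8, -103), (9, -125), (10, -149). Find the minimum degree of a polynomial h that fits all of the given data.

Forward differences of the values at x = 4, 5, 6, 7, 8, 9, 10:
  h  : -35  -49  -65  -83  -103  -125  -149
  Δ  : -14  -16  -18  -20  -22  -24
  Δ^2: -2  -2  -2  -2  -2
  Δ^3: 0  0  0  0
  Δ^4: 0  0  0
  Δ^5: 0  0
  Δ^6: 0
The second differences are constant (-2) and nonzero, while all higher differences vanish, so the minimal degree is 2.

2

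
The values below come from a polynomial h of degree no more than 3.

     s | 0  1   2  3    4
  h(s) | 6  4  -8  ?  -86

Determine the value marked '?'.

-36

On equispaced nodes a degree-3 polynomial has vanishing fourth forward difference, so
  h(0) - 4·h(1) + 6·h(2) - 4·h(3) + h(4) = 0.
Substituting the known values and solving for h(3):
  -4·h(3) = 144
  h(3) = -36.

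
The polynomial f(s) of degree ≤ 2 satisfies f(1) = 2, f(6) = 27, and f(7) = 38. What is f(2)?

3

Using the Lagrange interpolation formula with nodes 1, 6, 7:
  L_0(s) = (s - 6)(s - 7) / 30
  L_1(s) = (s - 1)(s - 7) / -5
  L_2(s) = (s - 1)(s - 6) / 6
Then f(s) = 2·L_0(s) + 27·L_1(s) + 38·L_2(s).
Expanding and collecting terms gives f(s) = s^2 - 2s + 3.
Evaluating at s = 2: f(2) = 3.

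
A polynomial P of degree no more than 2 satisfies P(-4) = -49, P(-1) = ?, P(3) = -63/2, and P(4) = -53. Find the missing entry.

The 3 known points determine the degree-2 polynomial uniquely.
Write P(u) = au^2 + bu + c. Substituting each data point gives a linear system:
  16a - 4b + c = -49
  9a + 3b + c = -63/2
  16a + 4b + c = -53
Solving the system yields a = -3, b = -1/2, c = -3.
So P(u) = -3u^2 - (1/2)u - 3.
Then P(-1) = -11/2.

-11/2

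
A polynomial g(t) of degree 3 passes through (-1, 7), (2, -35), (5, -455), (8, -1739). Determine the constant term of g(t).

5

Write g(t) = at^3 + bt^2 + ct + d. Substituting each data point gives a linear system:
  -a + b - c + d = 7
  8a + 4b + 2c + d = -35
  125a + 25b + 5c + d = -455
  512a + 64b + 8c + d = -1739
Solving the system yields a = -3, b = -3, c = -2, d = 5.
So g(t) = -3t³ - 3t² - 2t + 5.
The constant term is 5.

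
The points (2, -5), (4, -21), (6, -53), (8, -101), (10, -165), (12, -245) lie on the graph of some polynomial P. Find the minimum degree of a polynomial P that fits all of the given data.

Forward differences of the values at x = 2, 4, 6, 8, 10, 12:
  P  : -5  -21  -53  -101  -165  -245
  Δ  : -16  -32  -48  -64  -80
  Δ^2: -16  -16  -16  -16
  Δ^3: 0  0  0
  Δ^4: 0  0
  Δ^5: 0
The second differences are constant (-16) and nonzero, while all higher differences vanish, so the minimal degree is 2.

2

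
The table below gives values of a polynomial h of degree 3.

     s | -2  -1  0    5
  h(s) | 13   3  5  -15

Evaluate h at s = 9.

-427

Write h(s) = as^3 + bs^2 + cs + d. Substituting each data point gives a linear system:
  -8a + 4b - 2c + d = 13
  -a + b - c + d = 3
  d = 5
  125a + 25b + 5c + d = -15
Solving the system yields a = -1, b = 3, c = 6, d = 5.
So h(s) = -s³ + 3s² + 6s + 5.
Then h(9) = -427.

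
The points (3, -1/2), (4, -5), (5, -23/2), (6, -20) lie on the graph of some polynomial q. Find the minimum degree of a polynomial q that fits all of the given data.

2

Forward differences of the values at s = 3, 4, 5, 6:
  q  : -1/2  -5  -23/2  -20
  Δ  : -9/2  -13/2  -17/2
  Δ^2: -2  -2
  Δ^3: 0
The second differences are constant (-2) and nonzero, while all higher differences vanish, so the minimal degree is 2.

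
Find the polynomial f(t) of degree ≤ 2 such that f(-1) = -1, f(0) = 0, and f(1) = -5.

Using the Lagrange interpolation formula with nodes -1, 0, 1:
  L_0(t) = t(t - 1) / 2
  L_1(t) = (t + 1)(t - 1) / -1
  L_2(t) = (t + 1)t / 2
Then f(t) = -1·L_0(t) + 0·L_1(t) - 5·L_2(t).
Expanding and collecting terms gives f(t) = -3t^2 - 2t.
Check: f(1) = -5. ✓

f(t) = -3t^2 - 2t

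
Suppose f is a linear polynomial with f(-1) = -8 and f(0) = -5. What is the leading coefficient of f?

Write f(s) = as + b. Substituting each data point gives a linear system:
  -a + b = -8
  b = -5
Solving the system yields a = 3, b = -5.
So f(s) = 3s - 5.
The leading coefficient is 3.

3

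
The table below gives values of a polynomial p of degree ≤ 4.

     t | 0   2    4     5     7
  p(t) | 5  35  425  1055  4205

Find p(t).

p(t) = 2t^4 - 2t^3 + t^2 + 5t + 5

Write p(t) = at^4 + bt^3 + ct^2 + dt + e. Substituting each data point gives a linear system:
  e = 5
  16a + 8b + 4c + 2d + e = 35
  256a + 64b + 16c + 4d + e = 425
  625a + 125b + 25c + 5d + e = 1055
  2401a + 343b + 49c + 7d + e = 4205
Solving the system yields a = 2, b = -2, c = 1, d = 5, e = 5.
So p(t) = 2t^4 - 2t^3 + t^2 + 5t + 5.
Check: p(4) = 425. ✓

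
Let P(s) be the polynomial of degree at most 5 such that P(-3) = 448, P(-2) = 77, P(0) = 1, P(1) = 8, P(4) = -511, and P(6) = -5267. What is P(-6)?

10669

Write P(s) = as^5 + bs^4 + cs^3 + ds^2 + es + k. Substituting each data point gives a linear system:
  -243a + 81b - 27c + 9d - 3e + k = 448
  -32a + 16b - 8c + 4d - 2e + k = 77
  k = 1
  a + b + c + d + e + k = 8
  1024a + 256b + 64c + 16d + 4e + k = -511
  7776a + 1296b + 216c + 36d + 6e + k = -5267
Solving the system yields a = -1, b = 2, c = -1, d = 3, e = 4, k = 1.
So P(s) = -s^5 + 2s^4 - s^3 + 3s^2 + 4s + 1.
Then P(-6) = 10669.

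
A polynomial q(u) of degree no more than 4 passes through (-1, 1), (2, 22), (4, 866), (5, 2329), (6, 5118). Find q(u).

Write q(u) = au^4 + bu^3 + cu^2 + du + e. Substituting each data point gives a linear system:
  a - b + c - d + e = 1
  16a + 8b + 4c + 2d + e = 22
  256a + 64b + 16c + 4d + e = 866
  625a + 125b + 25c + 5d + e = 2329
  1296a + 216b + 36c + 6d + e = 5118
Solving the system yields a = 5, b = -6, c = -2, d = 2, e = -6.
So q(u) = 5u⁴ - 6u³ - 2u² + 2u - 6.
Check: q(4) = 866. ✓

q(u) = 5u^4 - 6u^3 - 2u^2 + 2u - 6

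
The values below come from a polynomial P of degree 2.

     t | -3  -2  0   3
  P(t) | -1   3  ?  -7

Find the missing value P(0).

5

The 3 known points determine the degree-2 polynomial uniquely.
Write P(t) = at^2 + bt + c. Substituting each data point gives a linear system:
  9a - 3b + c = -1
  4a - 2b + c = 3
  9a + 3b + c = -7
Solving the system yields a = -1, b = -1, c = 5.
So P(t) = -t^2 - t + 5.
Then P(0) = 5.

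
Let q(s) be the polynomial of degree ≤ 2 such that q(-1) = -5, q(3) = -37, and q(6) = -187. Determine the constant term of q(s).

5

Write q(s) = as^2 + bs + c. Substituting each data point gives a linear system:
  a - b + c = -5
  9a + 3b + c = -37
  36a + 6b + c = -187
Solving the system yields a = -6, b = 4, c = 5.
So q(s) = -6s^2 + 4s + 5.
The constant term is 5.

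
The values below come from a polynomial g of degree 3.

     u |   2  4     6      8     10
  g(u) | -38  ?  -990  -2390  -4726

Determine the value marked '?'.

The 4 known points determine the degree-3 polynomial uniquely.
Write g(u) = au^3 + bu^2 + cu + d. Substituting each data point gives a linear system:
  8a + 4b + 2c + d = -38
  216a + 36b + 6c + d = -990
  512a + 64b + 8c + d = -2390
  1000a + 100b + 10c + d = -4726
Solving the system yields a = -5, b = 3, c = -2, d = -6.
So g(u) = -5u^3 + 3u^2 - 2u - 6.
Then g(4) = -286.

-286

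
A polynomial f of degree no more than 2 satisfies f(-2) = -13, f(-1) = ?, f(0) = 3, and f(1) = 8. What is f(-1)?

-4

The 3 known points determine the degree-2 polynomial uniquely.
Write f(x) = ax^2 + bx + c. Substituting each data point gives a linear system:
  4a - 2b + c = -13
  c = 3
  a + b + c = 8
Solving the system yields a = -1, b = 6, c = 3.
So f(x) = -x^2 + 6x + 3.
Then f(-1) = -4.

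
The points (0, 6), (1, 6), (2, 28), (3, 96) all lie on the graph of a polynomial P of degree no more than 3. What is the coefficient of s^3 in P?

4

Write P(s) = as^3 + bs^2 + cs + d. Substituting each data point gives a linear system:
  d = 6
  a + b + c + d = 6
  8a + 4b + 2c + d = 28
  27a + 9b + 3c + d = 96
Solving the system yields a = 4, b = -1, c = -3, d = 6.
So P(s) = 4s³ - s² - 3s + 6.
The leading coefficient is 4.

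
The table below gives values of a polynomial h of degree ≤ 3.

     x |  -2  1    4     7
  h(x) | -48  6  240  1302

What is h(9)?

2790

Write h(x) = ax^3 + bx^2 + cx + d. Substituting each data point gives a linear system:
  -8a + 4b - 2c + d = -48
  a + b + c + d = 6
  64a + 16b + 4c + d = 240
  343a + 49b + 7c + d = 1302
Solving the system yields a = 4, b = -2, c = 4, d = 0.
So h(x) = 4x³ - 2x² + 4x.
Then h(9) = 2790.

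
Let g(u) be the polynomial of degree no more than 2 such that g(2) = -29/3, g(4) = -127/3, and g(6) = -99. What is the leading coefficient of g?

-3

Write g(u) = au^2 + bu + c. Substituting each data point gives a linear system:
  4a + 2b + c = -29/3
  16a + 4b + c = -127/3
  36a + 6b + c = -99
Solving the system yields a = -3, b = 5/3, c = -1.
So g(u) = -3u² + (5/3)u - 1.
The leading coefficient is -3.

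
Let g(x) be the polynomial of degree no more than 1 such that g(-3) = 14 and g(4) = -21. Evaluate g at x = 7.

Using the Lagrange interpolation formula with nodes -3, 4:
  L_0(x) = (x - 4) / -7
  L_1(x) = (x + 3) / 7
Then g(x) = 14·L_0(x) - 21·L_1(x).
Expanding and collecting terms gives g(x) = -5x - 1.
Evaluating at x = 7: g(7) = -36.

-36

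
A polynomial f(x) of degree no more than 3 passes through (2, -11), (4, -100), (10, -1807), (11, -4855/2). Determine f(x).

Using the Lagrange interpolation formula with nodes 2, 4, 10, 11:
  L_0(x) = (x - 4)(x - 10)(x - 11) / -144
  L_1(x) = (x - 2)(x - 10)(x - 11) / 84
  L_2(x) = (x - 2)(x - 4)(x - 11) / -48
  L_3(x) = (x - 2)(x - 4)(x - 10) / 63
Then f(x) = -11·L_0(x) - 100·L_1(x) - 1807·L_2(x) - 4855/2·L_3(x).
Expanding and collecting terms gives f(x) = -2x³ + 2x² - (1/2)x - 2.
Check: f(4) = -100. ✓

f(x) = -2x^3 + 2x^2 - (1/2)x - 2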